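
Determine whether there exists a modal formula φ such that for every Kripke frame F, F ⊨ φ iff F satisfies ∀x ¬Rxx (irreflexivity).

If a class were modally definable it would be closed under surjective bounded morphisms (Goldblatt–Thomason).
The 3-cycle (worlds 0,1,2 with 0→1→2→0) is irreflexive, and the map sending every world to a single reflexive point • is a surjective bounded morphism (forth: every edge maps to (•,•); back: every world has a successor). So any modal formula valid on the 3-cycle is also valid on the reflexive point, which is not irreflexive.
So the class is not modally definable.

No — not modally definable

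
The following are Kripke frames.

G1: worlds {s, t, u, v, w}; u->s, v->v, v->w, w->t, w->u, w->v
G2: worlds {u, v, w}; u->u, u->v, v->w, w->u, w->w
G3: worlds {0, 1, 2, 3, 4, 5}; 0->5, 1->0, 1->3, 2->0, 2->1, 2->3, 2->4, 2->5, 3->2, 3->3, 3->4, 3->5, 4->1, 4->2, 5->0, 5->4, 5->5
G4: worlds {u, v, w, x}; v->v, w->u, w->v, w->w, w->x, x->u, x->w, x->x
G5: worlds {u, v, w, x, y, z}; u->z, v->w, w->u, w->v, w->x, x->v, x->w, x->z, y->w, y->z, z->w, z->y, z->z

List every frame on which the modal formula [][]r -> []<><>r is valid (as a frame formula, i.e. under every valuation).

G2, G3, G5

This is the axiom for a generalized confluence (Geach) condition; its first-order frame correspondent is forall x forall z (xRz -> exists w (x R^2 w & z R^2 w)).
G1: fails — uRs but no w* with uR²w* and sR²w*.
G2: holds.
G3: holds.
G4: fails — wRu but no t with wR²t and uR²t.
G5: holds.
Valid on: G2, G3, G5.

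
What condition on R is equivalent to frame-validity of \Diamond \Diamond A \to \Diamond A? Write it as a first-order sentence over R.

\forall x \forall y (x R^2 y \to \exists w (y = w \wedge xRw))

This is a Sahlqvist (Geach-type) schema ◇^2□^0A → □^0◇^1A.
Minimal-valuation argument: fix x; take any y with xR^2y and any z with xR^0z. Set V(A) to the set of worlds R-reachable from y in exactly 0 steps. Then □^0A holds at y, so the antecedent holds at x; validity forces ◇^1A at z, giving a w with zR^1w and yR^0w.
First-order correspondent: \forall x \forall y (x R^2 y \to \exists w (y = w \wedge xRw)).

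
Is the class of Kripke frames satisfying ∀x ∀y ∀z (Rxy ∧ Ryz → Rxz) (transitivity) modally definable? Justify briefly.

The condition is transitivity. A defining modal formula is □r → □□r.
Suppose □r→□□r is valid. Take Rxy, Ryz and set V(r)={w : Rxw}. Then □r at x, so □□r at x, so □r at y, so r at z, i.e. Rxz.

Definable; □r → □□r defines it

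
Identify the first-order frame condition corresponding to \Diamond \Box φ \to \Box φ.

the Euclidean property

This is a form of the 5 axiom.
It corresponds to the Euclidean property: \forall x \forall y \forall z (Rxy \wedge Rxz \to Ryz).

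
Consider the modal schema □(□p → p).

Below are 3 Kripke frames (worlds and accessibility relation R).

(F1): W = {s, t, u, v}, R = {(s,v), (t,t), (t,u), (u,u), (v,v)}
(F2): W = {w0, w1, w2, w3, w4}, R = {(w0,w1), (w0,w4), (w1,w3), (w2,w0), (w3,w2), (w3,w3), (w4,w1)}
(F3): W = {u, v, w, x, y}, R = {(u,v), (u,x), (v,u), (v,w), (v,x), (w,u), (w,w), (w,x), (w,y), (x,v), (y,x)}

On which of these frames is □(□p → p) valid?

The schema corresponds to shift-reflexivity: ∀x ∀y (Rxy → Ryy).
(F1): condition met.
(F2): fails — Rw0w4 but not Rw4w4.
(F3): fails — Ruv but not Rvv.
Valid on: (F1).

(F1)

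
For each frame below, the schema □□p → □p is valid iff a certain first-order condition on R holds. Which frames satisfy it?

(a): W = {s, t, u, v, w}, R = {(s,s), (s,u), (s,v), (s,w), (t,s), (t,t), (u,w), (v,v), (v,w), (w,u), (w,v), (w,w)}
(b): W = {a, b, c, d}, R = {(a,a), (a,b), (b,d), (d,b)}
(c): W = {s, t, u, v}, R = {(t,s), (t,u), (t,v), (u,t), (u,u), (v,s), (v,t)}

(a)

Frame correspondent (Sahlqvist): ∀x ∀y (Rxy → ∃z (Rxz ∧ Rzy)) — i.e. density.
(a): condition met.
(b): fails — Rdb but no z with Rdz and Rzb.
(c): fails — Rtv but no z with Rtz and Rzv.
Valid on: (a).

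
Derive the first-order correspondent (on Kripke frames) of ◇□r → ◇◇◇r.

∀x ∀y (xRy → ∃w (yRw ∧ xR³w))

This is a Sahlqvist (Geach-type) schema ◇^1□^1r → □^0◇^3r.
Minimal-valuation argument: fix x; take any y with xR^1y and any z with xR^0z. Set V(r) to the set of worlds R-reachable from y in exactly 1 step. Then □^1r holds at y, so the antecedent holds at x; validity forces ◇^3r at z, giving a w with zR^3w and yR^1w.
First-order correspondent: ∀x ∀y (xRy → ∃w (yRw ∧ xR³w)).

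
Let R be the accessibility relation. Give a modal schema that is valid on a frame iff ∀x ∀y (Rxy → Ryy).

The condition is shift-reflexivity. The T□ schema □(□q → q) defines it.

□(□q → q)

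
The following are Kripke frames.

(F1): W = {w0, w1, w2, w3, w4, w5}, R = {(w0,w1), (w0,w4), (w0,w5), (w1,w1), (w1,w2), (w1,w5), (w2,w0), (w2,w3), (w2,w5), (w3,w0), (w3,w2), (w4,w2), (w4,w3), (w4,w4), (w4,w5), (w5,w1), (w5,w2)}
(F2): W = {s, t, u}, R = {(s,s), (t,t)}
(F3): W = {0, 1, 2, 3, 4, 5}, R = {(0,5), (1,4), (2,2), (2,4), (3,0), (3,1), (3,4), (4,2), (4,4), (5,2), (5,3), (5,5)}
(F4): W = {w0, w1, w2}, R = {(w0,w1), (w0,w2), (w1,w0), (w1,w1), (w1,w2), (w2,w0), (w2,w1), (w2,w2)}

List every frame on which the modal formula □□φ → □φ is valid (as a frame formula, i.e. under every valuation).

(F2), (F4)

This is the axiom for density; its first-order frame correspondent is ∀x ∀y (Rxy → ∃z (Rxz ∧ Rzy)).
(F1): fails — Rw3w2 but no z with Rw3z and Rzw2.
(F2): satisfies the condition.
(F3): fails — R31 but no z with R3z and Rz1.
(F4): satisfies the condition.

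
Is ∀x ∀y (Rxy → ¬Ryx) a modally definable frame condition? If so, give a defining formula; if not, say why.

No

Any modally definable frame class is closed under surjective bounded morphisms.
The 5-cycle (worlds s,t,u,v,w with s→t→u→v→w→s) is asymmetric. Mapping every world to a single reflexive point • is a surjective bounded morphism, and the reflexive point is not asymmetric (R•• but asymmetry requires ¬R••).
Hence asymmetry is not modally definable.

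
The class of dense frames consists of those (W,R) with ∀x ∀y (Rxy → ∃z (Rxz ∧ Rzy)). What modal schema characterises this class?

□□ψ → □ψ

This is density; the standard corresponding axiom is C4: □□ψ → □ψ.
Suppose □□ψ→□ψ is valid. Take Rxy and set V(ψ)={w : xR²w}. Then □□ψ at x, so □ψ at x, so ψ at y, i.e. ∃z(Rxz∧Rzy).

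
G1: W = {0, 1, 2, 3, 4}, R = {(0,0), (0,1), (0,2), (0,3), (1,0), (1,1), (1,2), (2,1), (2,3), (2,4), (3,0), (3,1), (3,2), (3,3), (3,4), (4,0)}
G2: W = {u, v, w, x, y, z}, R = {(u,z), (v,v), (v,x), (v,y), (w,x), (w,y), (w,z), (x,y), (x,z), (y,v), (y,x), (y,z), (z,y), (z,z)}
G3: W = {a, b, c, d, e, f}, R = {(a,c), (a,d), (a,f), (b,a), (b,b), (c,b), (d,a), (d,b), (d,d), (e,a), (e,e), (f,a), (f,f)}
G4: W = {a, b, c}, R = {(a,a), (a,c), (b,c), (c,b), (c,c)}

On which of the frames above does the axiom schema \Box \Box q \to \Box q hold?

This is the axiom for density; its first-order frame correspondent is \forall x \forall y (Rxy \to \exists z (Rxz \wedge Rzy)).
G1: ✓.
G2: ✓.
G3: fails — Rac but no z with Raz and Rzc.
G4: ✓.
Valid on: G1, G2, G4.

G1, G2, G4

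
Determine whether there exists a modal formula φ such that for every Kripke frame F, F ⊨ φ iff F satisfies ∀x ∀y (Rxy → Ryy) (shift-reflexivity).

The condition is shift-reflexivity. A defining modal formula is □(□r → r).
Suppose □(□r→r) is valid. Take Rxy and set V(r)={w : Ryw}. Then at y, □r holds; since □(□r→r) at x, □r→r at y, so r at y, i.e. Ryy.

Definable; □(□r → r) defines it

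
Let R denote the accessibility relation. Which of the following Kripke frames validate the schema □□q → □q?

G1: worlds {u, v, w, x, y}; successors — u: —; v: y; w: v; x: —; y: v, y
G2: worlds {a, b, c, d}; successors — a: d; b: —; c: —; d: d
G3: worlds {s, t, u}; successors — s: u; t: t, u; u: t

G2

This is the axiom for density; its first-order frame correspondent is ∀x ∀y (Rxy → ∃z (Rxz ∧ Rzy)).
G1: fails — Rwv but no z with Rwz and Rzv.
G2: condition met.
G3: fails — Rsu but no z with Rsz and Rzu.
Valid on: G2.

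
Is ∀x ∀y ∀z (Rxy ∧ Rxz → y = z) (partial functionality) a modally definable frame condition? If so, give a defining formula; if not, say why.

Yes, by ◇p → □p

This is a Sahlqvist condition; the CD axiom ◇p → □p defines it.
Suppose ◇p→□p is valid. Take Rxy, Rxz and set V(p)={y}. Then ◇p at x, so □p at x, so p at z, i.e. z=y.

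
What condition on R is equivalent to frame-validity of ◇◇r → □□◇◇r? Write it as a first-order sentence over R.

∀x ∀y ∀z ((xR²y ∧ xR²z) → ∃w (y = w ∧ zR²w))

This is a Sahlqvist (Geach-type) schema ◇^2□^0r → □^2◇^2r.
Minimal-valuation argument: fix x; take any y with xR^2y and any z with xR^2z. Set V(r) to the set of worlds R-reachable from y in exactly 0 steps. Then □^0r holds at y, so the antecedent holds at x; validity forces ◇^2r at z, giving a w with zR^2w and yR^0w.
First-order correspondent: ∀x ∀y ∀z ((xR²y ∧ xR²z) → ∃w (y = w ∧ zR²w)).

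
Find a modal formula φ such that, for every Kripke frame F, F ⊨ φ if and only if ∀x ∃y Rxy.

□p → ◇p

This is seriality; the standard corresponding axiom is D: □p → ◇p.
Suppose □p→◇p is valid. At any x set V(p)=W. Then □p at x, so ◇p at x, so x has a successor.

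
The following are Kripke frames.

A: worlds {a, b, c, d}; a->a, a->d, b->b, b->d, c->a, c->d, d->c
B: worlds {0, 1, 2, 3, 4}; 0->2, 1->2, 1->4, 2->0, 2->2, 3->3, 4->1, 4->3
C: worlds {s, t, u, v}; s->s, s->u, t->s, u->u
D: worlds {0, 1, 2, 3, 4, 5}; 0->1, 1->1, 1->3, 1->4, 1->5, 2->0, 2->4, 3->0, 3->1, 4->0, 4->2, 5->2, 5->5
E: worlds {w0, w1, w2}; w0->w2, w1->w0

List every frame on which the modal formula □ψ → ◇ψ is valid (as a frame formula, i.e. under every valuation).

A, B, D

The schema corresponds to seriality: ∀x ∃y Rxy.
A: ✓.
B: ✓.
C: fails — world v has no successor.
D: ✓.
E: fails — world w2 has no successor.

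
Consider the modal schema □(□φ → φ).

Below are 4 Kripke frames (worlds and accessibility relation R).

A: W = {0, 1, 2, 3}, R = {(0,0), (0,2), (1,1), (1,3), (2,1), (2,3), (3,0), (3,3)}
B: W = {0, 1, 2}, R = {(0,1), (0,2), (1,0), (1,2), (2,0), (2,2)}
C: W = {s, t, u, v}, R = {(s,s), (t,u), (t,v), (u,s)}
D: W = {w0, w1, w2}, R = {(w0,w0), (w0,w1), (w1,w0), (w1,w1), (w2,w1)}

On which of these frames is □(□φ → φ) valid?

The schema corresponds to shift-reflexivity: ∀x ∀y (Rxy → Ryy).
A: fails — R02 but not R22.
B: fails — R10 but not R00.
C: fails — Rtv but not Rvv.
D: ✓.

D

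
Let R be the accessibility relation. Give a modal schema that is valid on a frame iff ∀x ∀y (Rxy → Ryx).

The condition is symmetry. The B schema s → □◇s defines it.

s → □◇s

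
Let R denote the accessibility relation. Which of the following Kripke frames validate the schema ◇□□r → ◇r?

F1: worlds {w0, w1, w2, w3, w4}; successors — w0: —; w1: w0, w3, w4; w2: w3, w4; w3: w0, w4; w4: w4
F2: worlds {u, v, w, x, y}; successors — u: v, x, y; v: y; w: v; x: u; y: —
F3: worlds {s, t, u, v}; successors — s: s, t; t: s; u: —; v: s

F3

This is the axiom for a generalized confluence (Geach) condition; its first-order frame correspondent is ∀x ∀y (xRy → ∃w (yR²w ∧ xRw)).
F1: fails — w1Rw0 but no w with w0R²w and w1Rw.
F2: fails — uRv but no t with vR²t and uRt.
F3: ✓.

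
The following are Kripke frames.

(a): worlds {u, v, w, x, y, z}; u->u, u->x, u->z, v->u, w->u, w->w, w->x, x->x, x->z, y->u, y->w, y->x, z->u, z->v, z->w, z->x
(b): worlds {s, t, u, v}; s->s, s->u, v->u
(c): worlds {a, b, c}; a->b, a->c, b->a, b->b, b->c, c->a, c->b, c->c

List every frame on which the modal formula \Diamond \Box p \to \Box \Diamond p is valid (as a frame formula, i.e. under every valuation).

(c)

The schema corresponds to convergence: \forall x \forall y \forall z (Rxy \wedge Rxz \to \exists w (Ryw \wedge Rzw)).
(a): fails — Rzx and Rzv but x and v have no common successor.
(b): fails — Rsu and Rsu but u and u have no common successor.
(c): holds.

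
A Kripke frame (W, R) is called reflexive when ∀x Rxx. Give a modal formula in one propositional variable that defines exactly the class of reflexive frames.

A defining formula is □q → q (the T axiom).
Suppose □q→q is valid. At any x set V(q)={w : Rxw}. Then □q holds at x, so q holds at x, i.e. Rxx.

□q → q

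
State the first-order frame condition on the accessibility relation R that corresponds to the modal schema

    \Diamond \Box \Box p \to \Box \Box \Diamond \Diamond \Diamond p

This is a Sahlqvist (Geach-type) schema ◇^1□^2p → □^2◇^3p.
First-order correspondent: \forall x \forall y \forall z ((xRy \wedge x R^2 z) \to \exists w (y R^2 w \wedge z R^3 w)).

\forall x \forall y \forall z ((xRy \wedge x R^2 z) \to \exists w (y R^2 w \wedge z R^3 w))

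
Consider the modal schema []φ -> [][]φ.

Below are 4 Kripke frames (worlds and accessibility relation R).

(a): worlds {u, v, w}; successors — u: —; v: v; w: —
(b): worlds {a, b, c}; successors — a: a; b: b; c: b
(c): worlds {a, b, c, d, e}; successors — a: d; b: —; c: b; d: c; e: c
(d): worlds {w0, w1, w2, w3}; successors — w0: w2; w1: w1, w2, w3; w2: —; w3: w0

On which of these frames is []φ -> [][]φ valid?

Frame correspondent (Sahlqvist): forall x forall y forall z (Rxy & Ryz -> Rxz) — i.e. transitivity.
(a): ✓.
(b): ✓.
(c): fails — Rec and Rcb but not Reb.
(d): fails — Rw1w3 and Rw3w0 but not Rw1w0.
Valid on: (a), (b).

(a), (b)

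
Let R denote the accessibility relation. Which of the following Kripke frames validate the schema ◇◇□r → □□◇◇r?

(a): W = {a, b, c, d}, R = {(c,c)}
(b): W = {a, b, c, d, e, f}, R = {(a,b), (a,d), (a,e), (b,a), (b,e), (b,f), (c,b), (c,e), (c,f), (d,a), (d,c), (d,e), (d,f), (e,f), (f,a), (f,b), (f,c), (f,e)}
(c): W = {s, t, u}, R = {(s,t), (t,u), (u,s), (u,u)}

(a)

Frame correspondent (Sahlqvist): ∀x ∀y ∀z ((xR²y ∧ xR²z) → ∃w (yRw ∧ zR²w)) — i.e. a generalized confluence (Geach) condition.
(a): condition met.
(b): fails — aR²e, aR²e but no w with eRw and eR²w.
(c): fails — tR²s, tR²s but no w with sRw and sR²w.
Valid on: (a).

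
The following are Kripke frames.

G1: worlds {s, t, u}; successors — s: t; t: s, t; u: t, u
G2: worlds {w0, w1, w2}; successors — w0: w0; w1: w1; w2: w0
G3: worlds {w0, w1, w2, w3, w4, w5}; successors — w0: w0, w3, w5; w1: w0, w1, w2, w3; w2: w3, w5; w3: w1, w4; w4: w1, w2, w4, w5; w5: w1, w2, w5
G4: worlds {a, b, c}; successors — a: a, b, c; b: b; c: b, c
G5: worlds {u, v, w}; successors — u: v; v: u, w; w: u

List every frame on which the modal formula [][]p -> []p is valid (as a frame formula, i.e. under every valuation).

This is the axiom for density; its first-order frame correspondent is forall x forall y (Rxy -> exists z (Rxz & Rzy)).
G1: satisfies the condition.
G2: satisfies the condition.
G3: fails — Rw2w3 but no z with Rw2z and Rzw3.
G4: satisfies the condition.
G5: fails — Ruv but no z with Ruz and Rzv.

G1, G2, G4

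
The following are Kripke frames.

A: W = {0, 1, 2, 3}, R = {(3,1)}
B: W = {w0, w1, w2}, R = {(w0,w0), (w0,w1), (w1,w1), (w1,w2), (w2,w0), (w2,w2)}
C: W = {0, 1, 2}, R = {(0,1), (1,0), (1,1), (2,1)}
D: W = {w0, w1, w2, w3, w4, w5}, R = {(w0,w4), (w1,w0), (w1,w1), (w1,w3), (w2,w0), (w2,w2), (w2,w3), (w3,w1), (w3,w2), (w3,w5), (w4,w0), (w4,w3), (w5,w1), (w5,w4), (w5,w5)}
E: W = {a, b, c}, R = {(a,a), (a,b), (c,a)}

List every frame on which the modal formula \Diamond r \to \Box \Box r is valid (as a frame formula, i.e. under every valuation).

A

The schema corresponds to a generalized confluence (Geach) condition: \forall x \forall y \forall z ((xRy \wedge x R^2 z) \to \exists w (y = w \wedge z = w)).
A: holds.
B: fails — w0Rw0, w0R²w1 but w0 ≠ w1.
C: fails — 0R1, 0R²0 but 1 ≠ 0.
D: fails — w0Rw4, w0R²w0 but w4 ≠ w0.
E: fails — aRa, aR²b but a ≠ b.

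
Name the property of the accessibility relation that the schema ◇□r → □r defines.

This is frame-equivalent to ◇r → □◇r (substitute ¬r for r and contrapose).
Suppose ◇r→□◇r is valid. Take Rxy, Rxz and set V(r)={y}. Then ◇r at x, so □◇r at x, so ◇r at z, so some w with Rzw has r; w=y, i.e. Rzy. By symmetry of the argument, Ryz.

The Euclidean property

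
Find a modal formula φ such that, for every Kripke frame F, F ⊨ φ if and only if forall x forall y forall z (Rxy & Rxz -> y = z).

This is partial functionality; the standard corresponding axiom is CD: ◇q → □q.
Suppose ◇q→□q is valid. Take Rxy, Rxz and set V(q)={y}. Then ◇q at x, so □q at x, so q at z, i.e. z=y.

◇q → □q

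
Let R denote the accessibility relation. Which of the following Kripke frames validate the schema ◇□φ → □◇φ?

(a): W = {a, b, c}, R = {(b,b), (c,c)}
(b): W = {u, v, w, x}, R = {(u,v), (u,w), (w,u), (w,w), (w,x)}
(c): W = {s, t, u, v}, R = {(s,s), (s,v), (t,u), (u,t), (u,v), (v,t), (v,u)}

(a)

The schema corresponds to convergence: ∀x ∀y ∀z (Rxy ∧ Rxz → ∃w (Ryw ∧ Rzw)).
(a): condition met.
(b): fails — Ruv and Ruv but v and v have no common successor.
(c): fails — Rsv and Rss but v and s have no common successor.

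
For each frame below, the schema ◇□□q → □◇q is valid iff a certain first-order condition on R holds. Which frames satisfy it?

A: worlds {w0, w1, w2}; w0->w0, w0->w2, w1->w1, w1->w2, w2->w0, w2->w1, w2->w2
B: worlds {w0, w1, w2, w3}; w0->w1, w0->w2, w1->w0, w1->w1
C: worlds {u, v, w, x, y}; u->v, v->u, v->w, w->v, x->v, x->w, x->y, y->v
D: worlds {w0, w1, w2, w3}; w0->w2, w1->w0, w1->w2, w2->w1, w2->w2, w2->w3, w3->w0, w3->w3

A, D

This is the axiom for a generalized confluence (Geach) condition; its first-order frame correspondent is ∀x ∀y ∀z ((xRy ∧ xRz) → ∃w (yR²w ∧ zRw)).
A: holds.
B: fails — w0Rw1, w0Rw2 but no w with w1R²w and w2Rw.
C: fails — uRv, uRv but no t with vR²t and vRt.
D: holds.
Valid on: A, D.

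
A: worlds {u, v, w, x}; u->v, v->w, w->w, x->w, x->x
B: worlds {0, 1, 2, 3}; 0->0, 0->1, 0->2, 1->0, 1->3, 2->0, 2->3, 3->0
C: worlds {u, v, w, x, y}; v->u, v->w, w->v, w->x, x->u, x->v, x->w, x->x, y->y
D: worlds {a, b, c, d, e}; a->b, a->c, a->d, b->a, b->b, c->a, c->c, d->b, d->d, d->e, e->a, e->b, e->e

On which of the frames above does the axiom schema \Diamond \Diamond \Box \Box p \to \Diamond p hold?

B, D

The schema corresponds to a generalized confluence (Geach) condition: \forall x \forall y (x R^2 y \to \exists w (y R^2 w \wedge xRw)).
A: fails — uR²w but no t with wR²t and uRt.
B: ✓.
C: fails — vR²v but no t with vR²t and vRt.
D: ✓.
Valid on: B, D.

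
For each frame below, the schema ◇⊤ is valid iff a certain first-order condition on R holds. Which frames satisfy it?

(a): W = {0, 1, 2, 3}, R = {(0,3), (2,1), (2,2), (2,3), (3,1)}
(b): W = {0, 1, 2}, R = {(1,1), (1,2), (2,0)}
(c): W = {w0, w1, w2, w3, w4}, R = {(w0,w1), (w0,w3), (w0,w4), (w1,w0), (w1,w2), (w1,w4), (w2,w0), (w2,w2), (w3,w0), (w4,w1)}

Frame correspondent (Sahlqvist): ∀x ∃y Rxy — i.e. seriality.
(a): fails — world 1 has no successor.
(b): fails — world 0 has no successor.
(c): holds.

(c)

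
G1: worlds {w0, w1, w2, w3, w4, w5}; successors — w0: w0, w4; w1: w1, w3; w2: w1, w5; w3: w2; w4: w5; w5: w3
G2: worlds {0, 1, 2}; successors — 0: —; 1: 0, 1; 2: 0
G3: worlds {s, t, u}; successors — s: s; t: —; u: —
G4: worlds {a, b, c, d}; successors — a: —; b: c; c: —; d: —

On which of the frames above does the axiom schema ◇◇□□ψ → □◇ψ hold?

This is the axiom for a generalized confluence (Geach) condition; its first-order frame correspondent is ∀x ∀y ∀z ((xR²y ∧ xRz) → ∃w (yR²w ∧ zRw)).
G1: fails — w0R²w4, w0Rw0 but no w with w4R²w and w0Rw.
G2: fails — 1R²0, 1R0 but no w with 0R²w and 0Rw.
G3: condition met.
G4: condition met.

G3, G4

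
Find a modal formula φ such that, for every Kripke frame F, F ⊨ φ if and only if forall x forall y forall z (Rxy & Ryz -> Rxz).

□ψ → □□ψ

A defining formula is □ψ → □□ψ (the 4 axiom).
Suppose □ψ→□□ψ is valid. Take Rxy, Ryz and set V(ψ)={w : Rxw}. Then □ψ at x, so □□ψ at x, so □ψ at y, so ψ at z, i.e. Rxz.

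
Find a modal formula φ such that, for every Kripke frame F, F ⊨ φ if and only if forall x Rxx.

□r → r

A defining formula is □r → r (the T axiom).
Suppose □r→r is valid. At any x set V(r)={w : Rxw}. Then □r holds at x, so r holds at x, i.e. Rxx.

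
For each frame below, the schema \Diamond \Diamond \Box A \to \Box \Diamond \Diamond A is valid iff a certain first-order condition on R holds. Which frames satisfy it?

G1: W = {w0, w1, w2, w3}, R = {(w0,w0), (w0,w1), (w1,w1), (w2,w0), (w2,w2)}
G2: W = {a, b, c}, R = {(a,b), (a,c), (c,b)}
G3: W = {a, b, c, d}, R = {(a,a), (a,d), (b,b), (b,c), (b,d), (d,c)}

This is the axiom for a generalized confluence (Geach) condition; its first-order frame correspondent is \forall x \forall y \forall z ((x R^2 y \wedge xRz) \to \exists w (yRw \wedge z R^2 w)).
G1: holds.
G2: fails — aR²b, aRb but no w with bRw and bR²w.
G3: fails — aR²a, aRd but no w with aRw and dR²w.
Valid on: G1.

G1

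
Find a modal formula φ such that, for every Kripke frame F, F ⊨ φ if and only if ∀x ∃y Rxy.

The condition is seriality. The D schema □ψ → ◇ψ defines it.
Suppose □ψ→◇ψ is valid. At any x set V(ψ)=W. Then □ψ at x, so ◇ψ at x, so x has a successor.

□ψ → ◇ψ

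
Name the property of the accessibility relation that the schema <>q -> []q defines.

partial functionality

Suppose ◇q→□q is valid. Take Rxy, Rxz and set V(q)={y}. Then ◇q at x, so □q at x, so q at z, i.e. z=y.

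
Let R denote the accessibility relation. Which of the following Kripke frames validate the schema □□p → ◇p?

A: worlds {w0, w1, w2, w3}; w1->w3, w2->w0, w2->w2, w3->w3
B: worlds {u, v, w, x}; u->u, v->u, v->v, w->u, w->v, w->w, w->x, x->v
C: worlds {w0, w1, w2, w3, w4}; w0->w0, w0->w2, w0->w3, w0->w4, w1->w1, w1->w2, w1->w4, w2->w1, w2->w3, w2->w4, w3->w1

B

The schema corresponds to a generalized confluence (Geach) condition: ∀x ∃w (xR²w ∧ xRw).
A: fails — at w0 but no w with w0R²w and w0Rw.
B: holds.
C: fails — at w4 but no w with w4R²w and w4Rw.
Valid on: B.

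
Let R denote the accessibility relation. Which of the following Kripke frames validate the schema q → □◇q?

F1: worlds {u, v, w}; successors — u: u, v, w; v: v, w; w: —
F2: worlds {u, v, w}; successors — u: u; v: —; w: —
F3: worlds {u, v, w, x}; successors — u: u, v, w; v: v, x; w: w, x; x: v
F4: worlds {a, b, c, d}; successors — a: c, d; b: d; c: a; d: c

F2

This is the axiom for symmetry; its first-order frame correspondent is ∀x ∀y (Rxy → Ryx).
F1: fails — Ruv but not Rvu.
F2: ✓.
F3: fails — Ruv but not Rvu.
F4: fails — Rdc but not Rcd.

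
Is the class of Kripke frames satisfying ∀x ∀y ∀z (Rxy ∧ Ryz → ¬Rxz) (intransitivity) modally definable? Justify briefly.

No

Modal frame validity is preserved under surjective bounded morphisms.
The 7-cycle (worlds a,b,c,d,e,f,g with a→b→c→d→e→f→g→a) is intransitive. Mapping every world to a single reflexive point • is a surjective bounded morphism; the reflexive point is not intransitive (R••∧R•• but R••).
So no modal formula (or set of formulas) defines exactly the intransitive frames.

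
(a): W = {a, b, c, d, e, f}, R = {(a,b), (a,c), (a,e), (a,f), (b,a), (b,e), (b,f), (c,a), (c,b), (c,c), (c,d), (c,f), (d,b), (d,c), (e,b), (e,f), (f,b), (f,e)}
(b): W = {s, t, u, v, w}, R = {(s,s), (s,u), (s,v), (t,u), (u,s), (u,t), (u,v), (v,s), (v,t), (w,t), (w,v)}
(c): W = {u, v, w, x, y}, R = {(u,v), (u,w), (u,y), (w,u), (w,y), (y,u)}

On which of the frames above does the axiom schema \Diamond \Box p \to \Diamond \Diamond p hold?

This is the axiom for a generalized confluence (Geach) condition; its first-order frame correspondent is \forall x \forall y (xRy \to \exists w (yRw \wedge x R^2 w)).
(a): satisfies the condition.
(b): satisfies the condition.
(c): fails — uRv but no t with vRt and uR²t.
Valid on: (a), (b).

(a), (b)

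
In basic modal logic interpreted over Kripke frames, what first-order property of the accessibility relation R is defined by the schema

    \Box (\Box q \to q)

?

Suppose □(□q→q) is valid. Take Rxy and set V(q)={w : Ryw}. Then at y, □q holds; since □(□q→q) at x, □q→q at y, so q at y, i.e. Ryy.
Conversely, on a frame with shift-reflexivity the schema holds at every world under every valuation.
So the correspondent is shift-reflexivity.

shift-reflexivity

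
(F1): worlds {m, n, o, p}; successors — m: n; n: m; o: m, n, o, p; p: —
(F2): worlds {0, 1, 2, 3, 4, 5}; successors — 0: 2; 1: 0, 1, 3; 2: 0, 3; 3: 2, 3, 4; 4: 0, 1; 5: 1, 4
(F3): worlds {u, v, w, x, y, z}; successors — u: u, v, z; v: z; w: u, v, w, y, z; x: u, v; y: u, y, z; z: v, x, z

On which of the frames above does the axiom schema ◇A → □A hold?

none

The schema corresponds to partial functionality: ∀x ∀y ∀z (Rxy ∧ Rxz → y = z).
(F1): fails — o sees both m and n.
(F2): fails — 1 sees both 0 and 1.
(F3): fails — u sees both u and v.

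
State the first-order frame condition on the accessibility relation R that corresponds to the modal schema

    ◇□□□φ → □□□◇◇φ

∀x ∀y ∀z ((xRy ∧ xR³z) → ∃w (yR³w ∧ zR²w))

This is a Sahlqvist (Geach-type) schema ◇^1□^3φ → □^3◇^2φ.
Minimal-valuation argument: fix x; take any y with xR^1y and any z with xR^3z. Set V(φ) to the set of worlds R-reachable from y in exactly 3 steps. Then □^3φ holds at y, so the antecedent holds at x; validity forces ◇^2φ at z, giving a w with zR^2w and yR^3w.
First-order correspondent: ∀x ∀y ∀z ((xRy ∧ xR³z) → ∃w (yR³w ∧ zR²w)).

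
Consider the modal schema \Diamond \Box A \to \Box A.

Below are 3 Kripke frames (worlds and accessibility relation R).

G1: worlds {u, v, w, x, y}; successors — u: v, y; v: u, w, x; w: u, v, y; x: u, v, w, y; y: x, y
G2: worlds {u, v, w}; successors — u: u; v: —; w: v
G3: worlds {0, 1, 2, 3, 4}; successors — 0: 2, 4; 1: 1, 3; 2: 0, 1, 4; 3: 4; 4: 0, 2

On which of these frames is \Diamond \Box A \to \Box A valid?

This is the axiom for the Euclidean property; its first-order frame correspondent is \forall x \forall y \forall z (Rxy \wedge Rxz \to Ryz).
G1: fails — Ruv and Ruv but not Rvv.
G2: fails — Rwv and Rwv but not Rvv.
G3: fails — R02 and R02 but not R22.

none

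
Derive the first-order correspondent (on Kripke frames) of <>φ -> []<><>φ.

forall x forall y forall z ((xRy & xRz) -> exists w (y = w & z R^2 w))

This is a Sahlqvist (Geach-type) schema ◇^1□^0φ → □^1◇^2φ.
First-order correspondent: forall x forall y forall z ((xRy & xRz) -> exists w (y = w & z R^2 w)).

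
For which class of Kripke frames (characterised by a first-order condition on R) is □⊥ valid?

□⊥ is valid iff no world has any successor (otherwise □⊥ fails at any world with one).
The converse is a direct semantic check.
Frame condition: ∀x ∀y ¬Rxy.

emptiness of R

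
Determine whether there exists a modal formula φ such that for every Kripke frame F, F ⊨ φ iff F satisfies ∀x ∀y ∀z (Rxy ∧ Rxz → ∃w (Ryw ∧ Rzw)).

This is a Sahlqvist condition; the .2 axiom ◇□q → □◇q defines it.
Suppose ◇□q→□◇q is valid. Take Rxy, Rxz and set V(q)={w : Ryw}. Then □q at y so ◇□q at x, so □◇q at x, so ◇q at z, giving w with Rzw and Ryw.

Yes, by ◇□q → □◇q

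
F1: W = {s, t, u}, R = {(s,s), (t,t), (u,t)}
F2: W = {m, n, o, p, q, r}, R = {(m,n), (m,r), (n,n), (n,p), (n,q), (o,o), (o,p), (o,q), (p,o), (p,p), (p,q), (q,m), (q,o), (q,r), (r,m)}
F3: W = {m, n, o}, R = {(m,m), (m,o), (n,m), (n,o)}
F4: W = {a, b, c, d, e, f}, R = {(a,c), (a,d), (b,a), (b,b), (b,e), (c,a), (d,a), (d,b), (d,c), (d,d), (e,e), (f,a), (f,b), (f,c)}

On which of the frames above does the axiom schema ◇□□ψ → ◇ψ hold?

Frame correspondent (Sahlqvist): ∀x ∀y (xRy → ∃w (yR²w ∧ xRw)) — i.e. a generalized confluence (Geach) condition.
F1: holds.
F2: holds.
F3: fails — mRo but no w with oR²w and mRw.
F4: holds.

F1, F2, F4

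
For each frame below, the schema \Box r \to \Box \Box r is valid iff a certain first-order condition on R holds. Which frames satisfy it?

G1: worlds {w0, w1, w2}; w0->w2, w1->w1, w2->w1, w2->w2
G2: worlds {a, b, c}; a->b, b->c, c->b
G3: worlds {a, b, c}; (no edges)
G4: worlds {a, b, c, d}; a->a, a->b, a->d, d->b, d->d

G3, G4

Frame correspondent (Sahlqvist): \forall x \forall y \forall z (Rxy \wedge Ryz \to Rxz) — i.e. transitivity.
G1: fails — Rw0w2 and Rw2w1 but not Rw0w1.
G2: fails — Rab and Rbc but not Rac.
G3: ✓.
G4: ✓.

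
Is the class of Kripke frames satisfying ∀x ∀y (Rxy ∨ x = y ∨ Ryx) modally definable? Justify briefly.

If a class were modally definable it would be closed under disjoint unions (Goldblatt–Thomason).
Take 3 disjoint single-world reflexive frames: each is trivially connected, but their disjoint union has 3 worlds with no edge between distinct components, so it is not connected.
Hence connectedness of R is not modally definable.

Not modally definable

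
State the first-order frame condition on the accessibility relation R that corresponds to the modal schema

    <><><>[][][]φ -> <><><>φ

This is a Sahlqvist (Geach-type) schema ◇^3□^3φ → □^0◇^3φ.
Minimal-valuation argument: fix x; take any y with xR^3y and any z with xR^0z. Set V(φ) to the set of worlds R-reachable from y in exactly 3 steps. Then □^3φ holds at y, so the antecedent holds at x; validity forces ◇^3φ at z, giving a w with zR^3w and yR^3w.
First-order correspondent: forall x forall y (x R^3 y -> exists w (y R^3 w & x R^3 w)).

forall x forall y (x R^3 y -> exists w (y R^3 w & x R^3 w))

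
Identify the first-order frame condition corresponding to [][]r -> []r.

density

This is the C4 axiom.
It corresponds to density: forall x forall y (Rxy -> exists z (Rxz & Rzy)).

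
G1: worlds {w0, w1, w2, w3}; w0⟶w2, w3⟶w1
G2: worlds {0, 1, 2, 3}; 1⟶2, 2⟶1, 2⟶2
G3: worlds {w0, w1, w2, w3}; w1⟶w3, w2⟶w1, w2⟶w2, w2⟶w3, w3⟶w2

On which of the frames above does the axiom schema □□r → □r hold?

The schema corresponds to density: ∀x ∀y (Rxy → ∃z (Rxz ∧ Rzy)).
G1: fails — Rw0w2 but no z with Rw0z and Rzw2.
G2: condition met.
G3: fails — Rw1w3 but no z with Rw1z and Rzw3.
Valid on: G2.

G2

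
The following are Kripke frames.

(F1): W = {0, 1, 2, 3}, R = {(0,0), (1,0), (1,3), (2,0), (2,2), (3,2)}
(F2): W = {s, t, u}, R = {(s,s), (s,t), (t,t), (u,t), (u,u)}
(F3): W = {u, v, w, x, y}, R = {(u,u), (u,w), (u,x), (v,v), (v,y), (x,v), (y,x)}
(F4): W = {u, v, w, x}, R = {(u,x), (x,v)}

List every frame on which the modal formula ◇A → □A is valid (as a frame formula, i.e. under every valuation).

The schema corresponds to partial functionality: ∀x ∀y ∀z (Rxy ∧ Rxz → y = z).
(F1): fails — 1 sees both 0 and 3.
(F2): fails — s sees both s and t.
(F3): fails — u sees both u and w.
(F4): satisfies the condition.

(F4)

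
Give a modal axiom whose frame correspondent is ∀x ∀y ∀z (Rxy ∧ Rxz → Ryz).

◇p → □◇p

A defining formula is ◇p → □◇p (the 5 axiom).
Suppose ◇p→□◇p is valid. Take Rxy, Rxz and set V(p)={y}. Then ◇p at x, so □◇p at x, so ◇p at z, so some w with Rzw has p; w=y, i.e. Rzy. By symmetry of the argument, Ryz.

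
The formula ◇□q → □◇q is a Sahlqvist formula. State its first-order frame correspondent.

Convergence

This is the .2 axiom.
It corresponds to convergence: ∀x ∀y ∀z (Rxy ∧ Rxz → ∃w (Ryw ∧ Rzw)).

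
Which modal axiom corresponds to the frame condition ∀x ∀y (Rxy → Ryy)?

A defining formula is □(□ψ → ψ) (the T□ axiom).
Suppose □(□ψ→ψ) is valid. Take Rxy and set V(ψ)={w : Ryw}. Then at y, □ψ holds; since □(□ψ→ψ) at x, □ψ→ψ at y, so ψ at y, i.e. Ryy.

□(□ψ → ψ)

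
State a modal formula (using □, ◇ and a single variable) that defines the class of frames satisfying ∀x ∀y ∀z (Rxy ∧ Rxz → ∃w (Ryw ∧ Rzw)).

The condition is convergence. The .2 schema ◇□ψ → □◇ψ defines it.

◇□ψ → □◇ψ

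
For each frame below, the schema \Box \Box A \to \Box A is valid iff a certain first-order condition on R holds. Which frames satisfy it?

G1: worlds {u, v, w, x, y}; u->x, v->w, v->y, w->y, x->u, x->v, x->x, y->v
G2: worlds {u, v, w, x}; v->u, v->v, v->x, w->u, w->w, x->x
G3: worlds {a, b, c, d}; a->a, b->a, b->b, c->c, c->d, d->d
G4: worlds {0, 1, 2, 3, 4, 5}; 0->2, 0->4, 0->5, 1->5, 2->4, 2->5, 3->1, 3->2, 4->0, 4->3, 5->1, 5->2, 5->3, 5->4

G2, G3

The schema corresponds to density: \forall x \forall y (Rxy \to \exists z (Rxz \wedge Rzy)).
G1: fails — Rvw but no z with Rvz and Rzw.
G2: satisfies the condition.
G3: satisfies the condition.
G4: fails — R32 but no z with R3z and Rz2.
Valid on: G2, G3.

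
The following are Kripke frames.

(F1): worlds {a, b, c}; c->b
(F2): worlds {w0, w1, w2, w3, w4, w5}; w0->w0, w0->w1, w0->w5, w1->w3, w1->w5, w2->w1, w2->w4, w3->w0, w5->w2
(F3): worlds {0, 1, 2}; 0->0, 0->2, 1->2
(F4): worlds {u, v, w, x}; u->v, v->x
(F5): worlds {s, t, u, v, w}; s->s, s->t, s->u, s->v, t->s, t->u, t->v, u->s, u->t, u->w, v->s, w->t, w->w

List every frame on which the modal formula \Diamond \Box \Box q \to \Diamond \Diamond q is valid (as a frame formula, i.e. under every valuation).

(F5)

This is the axiom for a generalized confluence (Geach) condition; its first-order frame correspondent is \forall x \forall y (xRy \to \exists w (y R^2 w \wedge x R^2 w)).
(F1): fails — cRb but no w with bR²w and cR²w.
(F2): fails — w1Rw5 but no w with w5R²w and w1R²w.
(F3): fails — 0R2 but no w with 2R²w and 0R²w.
(F4): fails — uRv but no t with vR²t and uR²t.
(F5): holds.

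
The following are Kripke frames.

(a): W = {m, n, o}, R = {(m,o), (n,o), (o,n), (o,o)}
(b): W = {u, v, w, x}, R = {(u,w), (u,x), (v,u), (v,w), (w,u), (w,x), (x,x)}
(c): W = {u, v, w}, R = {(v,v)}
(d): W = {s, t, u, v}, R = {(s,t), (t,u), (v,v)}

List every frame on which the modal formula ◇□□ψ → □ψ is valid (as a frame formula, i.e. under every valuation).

Frame correspondent (Sahlqvist): ∀x ∀y ∀z ((xRy ∧ xRz) → ∃w (yR²w ∧ z = w)) — i.e. a generalized confluence (Geach) condition.
(a): ✓.
(b): fails — uRx, uRw but no t with xR²t and w=t.
(c): ✓.
(d): fails — sRt, sRt but no w with tR²w and t=w.

(a), (c)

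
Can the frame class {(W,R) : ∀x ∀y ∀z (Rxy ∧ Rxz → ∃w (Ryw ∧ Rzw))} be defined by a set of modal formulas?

Yes: it is convergence, defined by the .2 schema ◇□p → □◇p.
Suppose ◇□p→□◇p is valid. Take Rxy, Rxz and set V(p)={w : Ryw}. Then □p at y so ◇□p at x, so □◇p at x, so ◇p at z, giving w with Rzw and Ryw.

Yes — defined by ◇□p → □◇p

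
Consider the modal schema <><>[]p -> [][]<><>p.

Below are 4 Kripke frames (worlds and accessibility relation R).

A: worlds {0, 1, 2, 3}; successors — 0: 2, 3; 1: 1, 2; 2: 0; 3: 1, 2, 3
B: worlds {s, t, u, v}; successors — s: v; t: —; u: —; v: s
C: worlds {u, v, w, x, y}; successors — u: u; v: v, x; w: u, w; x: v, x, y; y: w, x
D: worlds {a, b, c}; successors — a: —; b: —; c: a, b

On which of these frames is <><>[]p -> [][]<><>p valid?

The schema corresponds to a generalized confluence (Geach) condition: forall x forall y forall z ((x R^2 y & x R^2 z) -> exists w (yRw & z R^2 w)).
A: fails — 0R²2, 0R²2 but no w with 2Rw and 2R²w.
B: fails — sR²s, sR²s but no w with sRw and sR²w.
C: fails — xR²v, xR²w but no t with vRt and wR²t.
D: holds.

D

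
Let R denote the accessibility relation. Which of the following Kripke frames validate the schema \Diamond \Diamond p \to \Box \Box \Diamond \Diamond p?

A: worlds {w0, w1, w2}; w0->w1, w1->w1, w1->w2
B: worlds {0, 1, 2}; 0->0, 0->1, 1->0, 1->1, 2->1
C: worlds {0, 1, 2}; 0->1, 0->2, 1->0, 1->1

This is the axiom for a generalized confluence (Geach) condition; its first-order frame correspondent is \forall x \forall y \forall z ((x R^2 y \wedge x R^2 z) \to \exists w (y = w \wedge z R^2 w)).
A: fails — w0R²w1, w0R²w2 but no w with w1=w and w2R²w.
B: ✓.
C: fails — 1R²0, 1R²2 but no w with 0=w and 2R²w.
Valid on: B.

B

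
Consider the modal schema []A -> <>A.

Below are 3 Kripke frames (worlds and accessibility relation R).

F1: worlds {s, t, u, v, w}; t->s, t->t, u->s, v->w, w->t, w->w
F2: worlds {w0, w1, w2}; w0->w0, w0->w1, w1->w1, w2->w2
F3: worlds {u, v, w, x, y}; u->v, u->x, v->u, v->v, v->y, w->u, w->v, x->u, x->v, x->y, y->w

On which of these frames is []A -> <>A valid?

F2, F3

This is the axiom for seriality; its first-order frame correspondent is forall x exists y Rxy.
F1: fails — world s has no successor.
F2: ✓.
F3: ✓.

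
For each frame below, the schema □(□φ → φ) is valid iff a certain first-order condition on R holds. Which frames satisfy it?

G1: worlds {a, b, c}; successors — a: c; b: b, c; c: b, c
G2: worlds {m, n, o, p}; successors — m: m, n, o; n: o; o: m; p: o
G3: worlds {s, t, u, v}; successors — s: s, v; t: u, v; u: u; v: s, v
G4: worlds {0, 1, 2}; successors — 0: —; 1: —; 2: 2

This is the axiom for shift-reflexivity; its first-order frame correspondent is ∀x ∀y (Rxy → Ryy).
G1: condition met.
G2: fails — Rno but not Roo.
G3: condition met.
G4: condition met.

G1, G3, G4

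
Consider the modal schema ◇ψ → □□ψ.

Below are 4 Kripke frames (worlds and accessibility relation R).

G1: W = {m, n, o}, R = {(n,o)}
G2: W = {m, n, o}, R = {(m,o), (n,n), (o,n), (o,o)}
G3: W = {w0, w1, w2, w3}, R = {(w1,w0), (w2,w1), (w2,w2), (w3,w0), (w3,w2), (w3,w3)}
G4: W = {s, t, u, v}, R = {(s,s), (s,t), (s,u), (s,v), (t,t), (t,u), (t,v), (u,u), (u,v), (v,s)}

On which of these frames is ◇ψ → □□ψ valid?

G1

This is the axiom for a generalized confluence (Geach) condition; its first-order frame correspondent is ∀x ∀y ∀z ((xRy ∧ xR²z) → ∃w (y = w ∧ z = w)).
G1: ✓.
G2: fails — mRo, mR²n but o ≠ n.
G3: fails — w2Rw1, w2R²w0 but w1 ≠ w0.
G4: fails — sRs, sR²t but s ≠ t.
Valid on: G1.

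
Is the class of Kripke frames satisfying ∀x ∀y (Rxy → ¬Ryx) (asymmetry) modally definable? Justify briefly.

Any modally definable frame class is closed under surjective bounded morphisms.
The 5-cycle (worlds w0,w1,w2,w3,w4 with w0→w1→w2→w3→w4→w0) is asymmetric. Mapping every world to a single reflexive point • is a surjective bounded morphism, and the reflexive point is not asymmetric (R•• but asymmetry requires ¬R••).
So no modal formula (or set of formulas) defines exactly the asymmetric frames.

No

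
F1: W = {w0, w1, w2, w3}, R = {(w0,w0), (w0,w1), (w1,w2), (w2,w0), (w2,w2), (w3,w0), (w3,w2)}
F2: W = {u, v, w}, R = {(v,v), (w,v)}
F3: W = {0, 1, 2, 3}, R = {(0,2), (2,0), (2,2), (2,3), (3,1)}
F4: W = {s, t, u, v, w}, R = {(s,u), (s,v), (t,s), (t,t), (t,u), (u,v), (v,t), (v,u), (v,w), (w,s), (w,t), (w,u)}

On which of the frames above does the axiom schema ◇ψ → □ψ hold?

This is the axiom for partial functionality; its first-order frame correspondent is ∀x ∀y ∀z (Rxy ∧ Rxz → y = z).
F1: fails — w0 sees both w0 and w1.
F2: satisfies the condition.
F3: fails — 2 sees both 0 and 2.
F4: fails — s sees both u and v.
Valid on: F2.

F2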